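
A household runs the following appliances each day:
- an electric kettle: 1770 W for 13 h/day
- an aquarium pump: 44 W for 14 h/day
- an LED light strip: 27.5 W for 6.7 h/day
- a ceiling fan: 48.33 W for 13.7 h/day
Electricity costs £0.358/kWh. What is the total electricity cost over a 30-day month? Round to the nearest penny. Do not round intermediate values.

£262.83

electric kettle: 1770 W × 13 h × 30 d = 690,300 Wh = 690.3 kWh
aquarium pump: 44 W × 14 h × 30 d = 18,480 Wh = 18.48 kWh
LED light strip: 27.5 W × 6.7 h × 30 d = 5,528 Wh = 5.527 kWh
ceiling fan: 48.33 W × 13.7 h × 30 d = 19,864 Wh = 19.86 kWh
Total energy = 690.3 + 18.48 + 5.527 + 19.86 = 734.2 kWh
Cost = 734.2 kWh × £0.358 = £262.83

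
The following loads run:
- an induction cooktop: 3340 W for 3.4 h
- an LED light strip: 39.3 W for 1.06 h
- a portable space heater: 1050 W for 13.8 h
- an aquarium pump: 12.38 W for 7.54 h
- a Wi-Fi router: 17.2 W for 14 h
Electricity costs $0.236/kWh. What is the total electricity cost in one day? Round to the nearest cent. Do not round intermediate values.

$6.19

induction cooktop: 3340 W × 3.4 h = 11,356 Wh = 11.36 kWh
LED light strip: 39.3 W × 1.06 h = 42 Wh = 0.04166 kWh
portable space heater: 1050 W × 13.8 h = 14,490 Wh = 14.49 kWh
aquarium pump: 12.38 W × 7.54 h = 93 Wh = 0.09335 kWh
Wi-Fi router: 17.2 W × 14 h = 241 Wh = 0.2408 kWh
Total energy = 11.36 + 0.04166 + 14.49 + 0.09335 + 0.2408 = 26.22 kWh
Cost = 26.22 kWh × $0.236 = $6.19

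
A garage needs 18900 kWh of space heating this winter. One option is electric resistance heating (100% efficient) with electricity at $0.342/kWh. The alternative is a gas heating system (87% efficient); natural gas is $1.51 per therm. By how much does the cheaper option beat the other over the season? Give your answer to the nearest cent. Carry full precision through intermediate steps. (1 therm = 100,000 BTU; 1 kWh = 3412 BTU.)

$5344.55

Heat load = 18900 kWh × 3412 = 64,486,800 BTU
Gas: input = 64,486,800 / 0.87 = 74,122,759 BTU = 741.2 therm → 741.2 × $1.51 = $1,119.25
Electric: 64,486,800 BTU / 3412 = 18,900 kWh → × $0.342 = $6,463.80
Difference = |$1,119.25 − $6,463.80| = $5,344.55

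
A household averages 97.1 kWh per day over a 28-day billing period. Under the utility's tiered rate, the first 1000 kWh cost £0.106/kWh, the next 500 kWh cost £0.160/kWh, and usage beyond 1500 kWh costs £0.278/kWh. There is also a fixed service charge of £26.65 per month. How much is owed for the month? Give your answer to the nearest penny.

Usage = 97.1 kWh/day × 28 days = 2718.8 kWh
First 1000 kWh × £0.106 = £106.00
Next 500 kWh × £0.160 = £80.00
Remaining 1218.8 kWh × £0.278 = £338.83
Energy charge = £524.83; + service £26.65 = £551.48

£551.48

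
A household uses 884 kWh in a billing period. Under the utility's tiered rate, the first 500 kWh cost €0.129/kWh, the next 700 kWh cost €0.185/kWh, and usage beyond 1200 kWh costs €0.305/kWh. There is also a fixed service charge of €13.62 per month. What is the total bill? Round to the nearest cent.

€149.16

First 500 kWh × €0.129 = €64.50
Next 384 kWh × €0.185 = €71.04
Remaining tier: 0 kWh (not reached)
Energy charge = €135.54; + service €13.62 = €149.16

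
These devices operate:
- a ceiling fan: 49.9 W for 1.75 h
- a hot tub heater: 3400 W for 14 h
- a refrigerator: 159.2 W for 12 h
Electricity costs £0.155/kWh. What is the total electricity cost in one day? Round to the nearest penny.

£7.69

ceiling fan: 49.9 W × 1.75 h = 87 Wh = 0.08732 kWh
hot tub heater: 3400 W × 14 h = 47,600 Wh = 47.6 kWh
refrigerator: 159.2 W × 12 h = 1,910 Wh = 1.91 kWh
Total energy = 0.08732 + 47.6 + 1.91 = 49.6 kWh
Cost = 49.6 kWh × £0.155 = £7.69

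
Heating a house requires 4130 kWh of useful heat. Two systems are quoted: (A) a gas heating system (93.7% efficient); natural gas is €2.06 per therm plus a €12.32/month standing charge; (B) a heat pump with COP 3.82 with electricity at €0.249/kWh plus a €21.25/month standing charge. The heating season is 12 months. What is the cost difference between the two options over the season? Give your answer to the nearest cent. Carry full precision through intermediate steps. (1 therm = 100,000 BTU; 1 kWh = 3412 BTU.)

€66.56

Heat load = 4130 kWh × 3412 = 14,091,560 BTU
Gas: input = 14,091,560 / 0.937 = 15,039,018 BTU = 150.4 therm → 150.4 × €2.06 = €309.80; + 12 × €12.32 standing = €457.64
Heat pump: 14,091,560 BTU / 3412 = 4,130 kWh heat; / 3.82 = 1,081 kWh in → × €0.249 = €269.21; + 12 × €21.25 standing = €524.21
Difference = |€457.64 − €524.21| = €66.56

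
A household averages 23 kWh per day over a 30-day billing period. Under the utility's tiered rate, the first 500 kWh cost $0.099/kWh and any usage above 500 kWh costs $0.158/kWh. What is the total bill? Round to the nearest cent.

$79.52

Usage = 23 kWh/day × 30 days = 690 kWh
First 500 kWh × $0.099 = $49.50
Remaining 190 kWh × $0.158 = $30.02
Total = $79.52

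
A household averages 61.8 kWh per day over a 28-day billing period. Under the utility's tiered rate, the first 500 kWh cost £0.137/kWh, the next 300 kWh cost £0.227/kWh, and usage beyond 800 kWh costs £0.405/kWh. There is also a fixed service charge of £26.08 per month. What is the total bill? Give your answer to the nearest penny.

£539.49

Usage = 61.8 kWh/day × 28 days = 1730.4 kWh
First 500 kWh × £0.137 = £68.50
Next 300 kWh × £0.227 = £68.10
Remaining 930.4 kWh × £0.405 = £376.81
Energy charge = £513.41; + service £26.08 = £539.49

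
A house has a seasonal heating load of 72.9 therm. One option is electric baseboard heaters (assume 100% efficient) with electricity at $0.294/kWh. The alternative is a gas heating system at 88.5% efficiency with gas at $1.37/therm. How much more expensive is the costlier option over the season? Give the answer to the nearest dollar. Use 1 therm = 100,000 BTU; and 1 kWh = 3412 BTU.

$515

Heat load = 72.9 therm × 100,000 = 7,290,000 BTU
Gas: input = 7,290,000 / 0.885 = 8,237,288 BTU = 82.37 therm → 82.37 × $1.37 = $112.85
Electric: 7,290,000 BTU / 3412 = 2,137 kWh → × $0.294 = $628.15
Difference = |$112.85 − $628.15| = $515.30 ≈ $515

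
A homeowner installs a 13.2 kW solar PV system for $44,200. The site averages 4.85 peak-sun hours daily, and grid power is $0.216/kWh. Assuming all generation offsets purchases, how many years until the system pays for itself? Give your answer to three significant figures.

8.76 years

Daily generation = 13.2 kW × 4.85 h = 64.02 kWh
Annual generation = 64.02 × 365 = 23367 kWh
Annual savings = 23367 × $0.216 = $5,047.34
Payback = $44,200 / $5,047.34 = 8.76 years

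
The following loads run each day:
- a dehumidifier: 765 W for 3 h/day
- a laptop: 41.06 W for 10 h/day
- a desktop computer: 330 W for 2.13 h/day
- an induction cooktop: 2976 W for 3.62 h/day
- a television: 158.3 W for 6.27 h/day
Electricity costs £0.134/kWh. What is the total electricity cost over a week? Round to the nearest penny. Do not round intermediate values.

£14.23

dehumidifier: 765 W × 3 h × 7 d = 16,065 Wh = 16.07 kWh
laptop: 41.06 W × 10 h × 7 d = 2,874 Wh = 2.874 kWh
desktop computer: 330 W × 2.13 h × 7 d = 4,920 Wh = 4.92 kWh
induction cooktop: 2976 W × 3.62 h × 7 d = 75,412 Wh = 75.41 kWh
television: 158.3 W × 6.27 h × 7 d = 6,948 Wh = 6.948 kWh
Total energy = 16.07 + 2.874 + 4.92 + 75.41 + 6.948 = 106.2 kWh
Cost = 106.2 kWh × £0.134 = £14.23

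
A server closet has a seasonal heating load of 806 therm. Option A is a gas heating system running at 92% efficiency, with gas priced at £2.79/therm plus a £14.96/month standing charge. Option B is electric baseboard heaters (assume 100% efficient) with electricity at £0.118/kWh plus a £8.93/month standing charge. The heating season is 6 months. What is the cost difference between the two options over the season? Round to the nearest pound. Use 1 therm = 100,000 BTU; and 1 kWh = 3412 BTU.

Heat load = 806 therm × 100,000 = 80,600,000 BTU
Gas: input = 80,600,000 / 0.92 = 87,608,696 BTU = 876.1 therm → 876.1 × £2.79 = £2,444.28; + 6 × £14.96 standing = £2,534.04
Electric: 80,600,000 BTU / 3412 = 23,620 kWh → × £0.118 = £2,787.46; + 6 × £8.93 standing = £2,841.04
Difference = |£2,534.04 − £2,841.04| = £306.99 ≈ £307

£307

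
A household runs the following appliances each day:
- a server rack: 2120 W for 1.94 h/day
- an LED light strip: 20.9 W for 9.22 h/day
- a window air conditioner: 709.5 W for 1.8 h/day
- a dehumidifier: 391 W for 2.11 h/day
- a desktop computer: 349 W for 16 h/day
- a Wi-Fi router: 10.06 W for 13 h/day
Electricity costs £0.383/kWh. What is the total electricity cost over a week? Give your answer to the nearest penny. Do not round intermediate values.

£32.50

server rack: 2120 W × 1.94 h × 7 d = 28,790 Wh = 28.79 kWh
LED light strip: 20.9 W × 9.22 h × 7 d = 1,349 Wh = 1.349 kWh
window air conditioner: 709.5 W × 1.8 h × 7 d = 8,940 Wh = 8.94 kWh
dehumidifier: 391 W × 2.11 h × 7 d = 5,775 Wh = 5.775 kWh
desktop computer: 349 W × 16 h × 7 d = 39,088 Wh = 39.09 kWh
Wi-Fi router: 10.06 W × 13 h × 7 d = 915 Wh = 0.9155 kWh
Total energy = 28.79 + 1.349 + 8.94 + 5.775 + 39.09 + 0.9155 = 84.86 kWh
Cost = 84.86 kWh × £0.383 = £32.50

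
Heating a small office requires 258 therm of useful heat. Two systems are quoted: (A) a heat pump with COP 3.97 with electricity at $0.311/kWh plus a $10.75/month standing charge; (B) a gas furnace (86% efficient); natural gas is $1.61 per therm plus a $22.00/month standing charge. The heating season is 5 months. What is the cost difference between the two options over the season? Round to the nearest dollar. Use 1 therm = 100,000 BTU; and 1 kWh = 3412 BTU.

$53

Heat load = 258 therm × 100,000 = 25,800,000 BTU
Gas: input = 25,800,000 / 0.86 = 30,000,000 BTU = 300 therm → 300 × $1.61 = $483.00; + 5 × $22.00 standing = $593.00
Heat pump: 25,800,000 BTU / 3412 = 7,562 kWh heat; / 3.97 = 1,905 kWh in → × $0.311 = $592.35; + 5 × $10.75 standing = $646.10
Difference = |$593.00 − $646.10| = $53.10 ≈ $53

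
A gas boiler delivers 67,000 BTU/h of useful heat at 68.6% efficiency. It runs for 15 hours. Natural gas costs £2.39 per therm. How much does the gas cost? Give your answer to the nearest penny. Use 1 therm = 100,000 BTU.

Heat delivered = 67,000 BTU/h × 15 h = 1,005,000 BTU
Gas input = 1,005,000 / 0.686 = 1,465,015 BTU
= 1,465,015 / 100,000 = 14.65 therm
Cost = 14.65 × £2.39/therm = £35.01

£35.01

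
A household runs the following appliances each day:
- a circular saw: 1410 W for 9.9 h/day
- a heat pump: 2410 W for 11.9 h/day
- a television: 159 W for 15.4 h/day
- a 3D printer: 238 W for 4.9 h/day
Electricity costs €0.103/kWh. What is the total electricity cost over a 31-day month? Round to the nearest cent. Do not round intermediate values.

€147.69

circular saw: 1410 W × 9.9 h × 31 d = 432,729 Wh = 432.7 kWh
heat pump: 2410 W × 11.9 h × 31 d = 889,049 Wh = 889 kWh
television: 159 W × 15.4 h × 31 d = 75,907 Wh = 75.91 kWh
3D printer: 238 W × 4.9 h × 31 d = 36,152 Wh = 36.15 kWh
Total energy = 432.7 + 889 + 75.91 + 36.15 = 1,434 kWh
Cost = 1,434 kWh × €0.103 = €147.69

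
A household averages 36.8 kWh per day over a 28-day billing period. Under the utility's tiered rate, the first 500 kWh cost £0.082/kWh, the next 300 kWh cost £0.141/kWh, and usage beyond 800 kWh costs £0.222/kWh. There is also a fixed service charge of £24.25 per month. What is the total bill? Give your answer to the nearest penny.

£158.70

Usage = 36.8 kWh/day × 28 days = 1030.4 kWh
First 500 kWh × £0.082 = £41.00
Next 300 kWh × £0.141 = £42.30
Remaining 230.4 kWh × £0.222 = £51.15
Energy charge = £134.45; + service £24.25 = £158.70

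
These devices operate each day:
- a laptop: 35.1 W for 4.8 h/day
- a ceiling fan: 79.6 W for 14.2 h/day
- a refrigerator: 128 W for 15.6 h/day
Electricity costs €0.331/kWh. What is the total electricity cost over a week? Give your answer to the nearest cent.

€7.64

laptop: 35.1 W × 4.8 h × 7 d = 1,179 Wh = 1.179 kWh
ceiling fan: 79.6 W × 14.2 h × 7 d = 7,912 Wh = 7.912 kWh
refrigerator: 128 W × 15.6 h × 7 d = 13,978 Wh = 13.98 kWh
Total energy = 1.179 + 7.912 + 13.98 = 23.07 kWh
Cost = 23.07 kWh × €0.331 = €7.64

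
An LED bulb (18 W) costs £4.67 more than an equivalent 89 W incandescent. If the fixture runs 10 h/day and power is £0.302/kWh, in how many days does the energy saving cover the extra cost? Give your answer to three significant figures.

Power saved = 89 − 18 = 71 W
Daily energy saved = 71 W × 10 h = 710 Wh = 0.71 kWh
Daily savings = 0.71 × £0.302 = £0.2144
Payback = £4.67 / £0.2144 per day = 21.78 days

21.8 days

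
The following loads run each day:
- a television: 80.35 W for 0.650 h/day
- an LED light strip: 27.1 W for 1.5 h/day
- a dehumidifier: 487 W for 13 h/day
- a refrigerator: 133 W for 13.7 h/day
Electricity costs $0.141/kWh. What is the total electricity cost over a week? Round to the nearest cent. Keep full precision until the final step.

television: 80.35 W × 0.650 h × 7 d = 366 Wh = 0.3656 kWh
LED light strip: 27.1 W × 1.5 h × 7 d = 285 Wh = 0.2846 kWh
dehumidifier: 487 W × 13 h × 7 d = 44,317 Wh = 44.32 kWh
refrigerator: 133 W × 13.7 h × 7 d = 12,755 Wh = 12.75 kWh
Total energy = 0.3656 + 0.2846 + 44.32 + 12.75 = 57.72 kWh
Cost = 57.72 kWh × $0.141 = $8.14

$8.14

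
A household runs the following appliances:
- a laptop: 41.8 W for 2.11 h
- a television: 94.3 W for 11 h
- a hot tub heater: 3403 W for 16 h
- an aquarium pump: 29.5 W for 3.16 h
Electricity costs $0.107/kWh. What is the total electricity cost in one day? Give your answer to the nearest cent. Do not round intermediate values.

laptop: 41.8 W × 2.11 h = 88 Wh = 0.0882 kWh
television: 94.3 W × 11 h = 1,037 Wh = 1.037 kWh
hot tub heater: 3403 W × 16 h = 54,448 Wh = 54.45 kWh
aquarium pump: 29.5 W × 3.16 h = 93 Wh = 0.09322 kWh
Total energy = 0.0882 + 1.037 + 54.45 + 0.09322 = 55.67 kWh
Cost = 55.67 kWh × $0.107 = $5.96

$5.96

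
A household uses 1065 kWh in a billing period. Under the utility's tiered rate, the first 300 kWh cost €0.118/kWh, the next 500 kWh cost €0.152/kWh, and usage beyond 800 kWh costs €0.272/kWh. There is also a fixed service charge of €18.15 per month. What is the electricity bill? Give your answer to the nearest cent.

First 300 kWh × €0.118 = €35.40
Next 500 kWh × €0.152 = €76.00
Remaining 265 kWh × €0.272 = €72.08
Energy charge = €183.48; + service €18.15 = €201.63

€201.63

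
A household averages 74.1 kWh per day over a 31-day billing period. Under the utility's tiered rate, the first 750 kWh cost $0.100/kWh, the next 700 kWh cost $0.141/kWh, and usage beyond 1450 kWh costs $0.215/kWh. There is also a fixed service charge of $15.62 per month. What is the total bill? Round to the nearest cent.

$371.45

Usage = 74.1 kWh/day × 31 days = 2297.1 kWh
First 750 kWh × $0.100 = $75.00
Next 700 kWh × $0.141 = $98.70
Remaining 847.1 kWh × $0.215 = $182.13
Energy charge = $355.83; + service $15.62 = $371.45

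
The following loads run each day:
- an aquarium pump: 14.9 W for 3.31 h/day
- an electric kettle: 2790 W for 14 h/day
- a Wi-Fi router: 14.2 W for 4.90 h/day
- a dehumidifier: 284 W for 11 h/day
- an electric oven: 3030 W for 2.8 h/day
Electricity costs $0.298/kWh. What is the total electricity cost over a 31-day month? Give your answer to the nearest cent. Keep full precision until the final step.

aquarium pump: 14.9 W × 3.31 h × 31 d = 1,529 Wh = 1.529 kWh
electric kettle: 2790 W × 14 h × 31 d = 1,210,860 Wh = 1,211 kWh
Wi-Fi router: 14.2 W × 4.90 h × 31 d = 2,157 Wh = 2.157 kWh
dehumidifier: 284 W × 11 h × 31 d = 96,844 Wh = 96.84 kWh
electric oven: 3030 W × 2.8 h × 31 d = 263,004 Wh = 263 kWh
Total energy = 1.529 + 1,211 + 2.157 + 96.84 + 263 = 1,574 kWh
Cost = 1,574 kWh × $0.298 = $469.17

$469.17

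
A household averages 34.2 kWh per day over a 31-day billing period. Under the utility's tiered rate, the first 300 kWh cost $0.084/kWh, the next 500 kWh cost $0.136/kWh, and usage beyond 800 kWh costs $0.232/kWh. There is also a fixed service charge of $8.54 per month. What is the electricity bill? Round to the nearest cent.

Usage = 34.2 kWh/day × 31 days = 1060.2 kWh
First 300 kWh × $0.084 = $25.20
Next 500 kWh × $0.136 = $68.00
Remaining 260.2 kWh × $0.232 = $60.37
Energy charge = $153.57; + service $8.54 = $162.11

$162.11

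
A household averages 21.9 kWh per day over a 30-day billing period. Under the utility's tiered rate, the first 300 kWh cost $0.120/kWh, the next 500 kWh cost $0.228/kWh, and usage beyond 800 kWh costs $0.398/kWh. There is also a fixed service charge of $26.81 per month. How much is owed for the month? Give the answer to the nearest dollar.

Usage = 21.9 kWh/day × 30 days = 657 kWh
First 300 kWh × $0.120 = $36.00
Next 357 kWh × $0.228 = $81.40
Remaining tier: 0 kWh (not reached)
Energy charge = $117.40; + service $26.81 = $144.21 ≈ $144

$144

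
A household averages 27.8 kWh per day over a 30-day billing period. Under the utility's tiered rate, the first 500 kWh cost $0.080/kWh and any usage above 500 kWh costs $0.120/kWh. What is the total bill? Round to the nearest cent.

$80.08

Usage = 27.8 kWh/day × 30 days = 834 kWh
First 500 kWh × $0.080 = $40.00
Remaining 334 kWh × $0.120 = $40.08
Total = $80.08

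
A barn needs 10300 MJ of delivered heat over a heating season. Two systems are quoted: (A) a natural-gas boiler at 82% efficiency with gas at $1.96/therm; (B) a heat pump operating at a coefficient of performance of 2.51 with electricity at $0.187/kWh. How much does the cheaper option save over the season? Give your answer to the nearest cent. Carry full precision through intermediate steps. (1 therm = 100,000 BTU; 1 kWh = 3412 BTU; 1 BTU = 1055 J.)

Heat load = 10300 MJ = 10,300,000,000 J / 1055 = 9,763,033 BTU
Gas: input = 9,763,033 / 0.820 = 11,906,138 BTU = 119.1 therm → 119.1 × $1.96 = $233.36
Heat pump: 9,763,033 BTU / 3412 = 2,861 kWh heat; / 2.51 = 1,140 kWh in → × $0.187 = $213.18
Difference = |$233.36 − $213.18| = $20.18

$20.18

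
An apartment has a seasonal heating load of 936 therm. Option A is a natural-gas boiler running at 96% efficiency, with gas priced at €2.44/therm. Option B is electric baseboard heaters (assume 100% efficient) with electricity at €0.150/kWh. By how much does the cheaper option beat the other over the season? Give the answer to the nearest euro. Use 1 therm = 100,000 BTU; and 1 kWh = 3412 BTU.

Heat load = 936 therm × 100,000 = 93,600,000 BTU
Gas: input = 93,600,000 / 0.96 = 97,500,000 BTU = 975 therm → 975 × €2.44 = €2,379.00
Electric: 93,600,000 BTU / 3412 = 27,430 kWh → × €0.150 = €4,114.89
Difference = |€2,379.00 − €4,114.89| = €1,735.89 ≈ €1736

€1736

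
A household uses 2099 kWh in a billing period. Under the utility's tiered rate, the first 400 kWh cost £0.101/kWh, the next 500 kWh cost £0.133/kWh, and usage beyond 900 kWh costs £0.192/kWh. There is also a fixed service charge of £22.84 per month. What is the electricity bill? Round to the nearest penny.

£359.95

First 400 kWh × £0.101 = £40.40
Next 500 kWh × £0.133 = £66.50
Remaining 1199 kWh × £0.192 = £230.21
Energy charge = £337.11; + service £22.84 = £359.95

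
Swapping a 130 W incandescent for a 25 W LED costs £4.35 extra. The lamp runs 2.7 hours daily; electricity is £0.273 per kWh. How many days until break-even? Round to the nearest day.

Power saved = 130 − 25 = 105 W
Daily energy saved = 105 W × 2.7 h = 283.5 Wh = 0.2835 kWh
Daily savings = 0.2835 × £0.273 = £0.0774
Payback = £4.35 / £0.0774 per day = 56.2 days

56 days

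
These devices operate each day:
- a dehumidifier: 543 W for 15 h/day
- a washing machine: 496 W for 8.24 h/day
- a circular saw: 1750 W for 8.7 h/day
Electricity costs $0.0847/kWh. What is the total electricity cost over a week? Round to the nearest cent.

$16.28

dehumidifier: 543 W × 15 h × 7 d = 57,015 Wh = 57.02 kWh
washing machine: 496 W × 8.24 h × 7 d = 28,609 Wh = 28.61 kWh
circular saw: 1750 W × 8.7 h × 7 d = 106,575 Wh = 106.6 kWh
Total energy = 57.02 + 28.61 + 106.6 = 192.2 kWh
Cost = 192.2 kWh × $0.0847 = $16.28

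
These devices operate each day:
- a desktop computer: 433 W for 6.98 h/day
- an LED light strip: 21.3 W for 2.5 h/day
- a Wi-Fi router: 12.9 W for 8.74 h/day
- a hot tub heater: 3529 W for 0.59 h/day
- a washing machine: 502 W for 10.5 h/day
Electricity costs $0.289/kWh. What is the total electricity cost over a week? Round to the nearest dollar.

$21

desktop computer: 433 W × 6.98 h × 7 d = 21,156 Wh = 21.16 kWh
LED light strip: 21.3 W × 2.5 h × 7 d = 373 Wh = 0.3728 kWh
Wi-Fi router: 12.9 W × 8.74 h × 7 d = 789 Wh = 0.7892 kWh
hot tub heater: 3529 W × 0.59 h × 7 d = 14,575 Wh = 14.57 kWh
washing machine: 502 W × 10.5 h × 7 d = 36,897 Wh = 36.9 kWh
Total energy = 21.16 + 0.3728 + 0.7892 + 14.57 + 36.9 = 73.79 kWh
Cost = 73.79 kWh × $0.289 = $21.33 ≈ $21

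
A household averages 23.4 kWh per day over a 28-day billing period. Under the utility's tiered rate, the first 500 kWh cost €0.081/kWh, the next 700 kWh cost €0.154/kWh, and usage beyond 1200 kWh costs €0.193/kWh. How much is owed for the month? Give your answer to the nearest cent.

Usage = 23.4 kWh/day × 28 days = 655.2 kWh
First 500 kWh × €0.081 = €40.50
Next 155.2 kWh × €0.154 = €23.90
Remaining tier: 0 kWh (not reached)
Total = €64.40

€64.40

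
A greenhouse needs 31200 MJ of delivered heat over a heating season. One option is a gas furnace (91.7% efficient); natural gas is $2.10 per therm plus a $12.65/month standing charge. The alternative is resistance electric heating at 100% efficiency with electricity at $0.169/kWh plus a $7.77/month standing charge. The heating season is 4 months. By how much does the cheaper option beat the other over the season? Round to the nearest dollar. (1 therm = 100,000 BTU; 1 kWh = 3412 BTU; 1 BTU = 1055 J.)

$768

Heat load = 31200 MJ = 31,200,000,000 J / 1055 = 29,573,460 BTU
Gas: input = 29,573,460 / 0.917 = 32,250,229 BTU = 322.5 therm → 322.5 × $2.10 = $677.25; + 4 × $12.65 standing = $727.85
Electric: 29,573,460 BTU / 3412 = 8,667 kWh → × $0.169 = $1,464.81; + 4 × $7.77 standing = $1,495.89
Difference = |$727.85 − $1,495.89| = $768.03 ≈ $768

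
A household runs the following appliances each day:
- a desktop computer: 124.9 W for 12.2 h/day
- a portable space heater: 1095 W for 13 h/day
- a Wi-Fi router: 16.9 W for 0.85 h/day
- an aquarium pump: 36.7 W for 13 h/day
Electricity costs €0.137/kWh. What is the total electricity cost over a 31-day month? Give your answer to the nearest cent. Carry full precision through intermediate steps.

desktop computer: 124.9 W × 12.2 h × 31 d = 47,237 Wh = 47.24 kWh
portable space heater: 1095 W × 13 h × 31 d = 441,285 Wh = 441.3 kWh
Wi-Fi router: 16.9 W × 0.85 h × 31 d = 445 Wh = 0.4453 kWh
aquarium pump: 36.7 W × 13 h × 31 d = 14,790 Wh = 14.79 kWh
Total energy = 47.24 + 441.3 + 0.4453 + 14.79 = 503.8 kWh
Cost = 503.8 kWh × €0.137 = €69.01

€69.01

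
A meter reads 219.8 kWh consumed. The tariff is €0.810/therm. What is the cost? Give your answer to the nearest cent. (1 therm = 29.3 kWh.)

219.8 kWh × (0.03413 therm/kWh) = 7.502 therm
Cost = 7.502 therm × €0.810/therm = €6.08

€6.08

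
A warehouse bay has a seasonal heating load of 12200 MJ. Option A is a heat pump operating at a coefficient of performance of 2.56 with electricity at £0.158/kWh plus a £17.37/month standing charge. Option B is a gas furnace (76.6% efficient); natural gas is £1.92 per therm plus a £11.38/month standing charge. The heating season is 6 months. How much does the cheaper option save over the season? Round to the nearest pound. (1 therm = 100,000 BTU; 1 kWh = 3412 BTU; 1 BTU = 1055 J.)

£45

Heat load = 12200 MJ = 12,200,000,000 J / 1055 = 11,563,981 BTU
Gas: input = 11,563,981 / 0.766 = 15,096,581 BTU = 151 therm → 151 × £1.92 = £289.85; + 6 × £11.38 standing = £358.13
Heat pump: 11,563,981 BTU / 3412 = 3,389 kWh heat; / 2.56 = 1,324 kWh in → × £0.158 = £209.18; + 6 × £17.37 standing = £313.40
Difference = |£358.13 − £313.40| = £44.74 ≈ £45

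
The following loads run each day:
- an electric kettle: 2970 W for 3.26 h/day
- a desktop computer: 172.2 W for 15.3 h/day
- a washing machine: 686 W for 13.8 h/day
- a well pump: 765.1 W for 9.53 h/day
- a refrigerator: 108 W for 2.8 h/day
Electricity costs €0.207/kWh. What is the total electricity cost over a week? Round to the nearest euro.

€43

electric kettle: 2970 W × 3.26 h × 7 d = 67,775 Wh = 67.78 kWh
desktop computer: 172.2 W × 15.3 h × 7 d = 18,443 Wh = 18.44 kWh
washing machine: 686 W × 13.8 h × 7 d = 66,268 Wh = 66.27 kWh
well pump: 765.1 W × 9.53 h × 7 d = 51,040 Wh = 51.04 kWh
refrigerator: 108 W × 2.8 h × 7 d = 2,117 Wh = 2.117 kWh
Total energy = 67.78 + 18.44 + 66.27 + 51.04 + 2.117 = 205.6 kWh
Cost = 205.6 kWh × €0.207 = €42.57 ≈ €43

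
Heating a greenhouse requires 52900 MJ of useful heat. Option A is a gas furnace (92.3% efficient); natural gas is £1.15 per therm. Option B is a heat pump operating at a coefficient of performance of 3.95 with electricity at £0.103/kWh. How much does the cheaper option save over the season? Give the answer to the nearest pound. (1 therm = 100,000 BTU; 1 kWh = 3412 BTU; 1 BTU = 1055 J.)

£242

Heat load = 52900 MJ = 52,900,000,000 J / 1055 = 50,142,180 BTU
Gas: input = 50,142,180 / 0.923 = 54,325,222 BTU = 543.3 therm → 543.3 × £1.15 = £624.74
Heat pump: 50,142,180 BTU / 3412 = 14,700 kWh heat; / 3.95 = 3,720 kWh in → × £0.103 = £383.21
Difference = |£624.74 − £383.21| = £241.53 ≈ £242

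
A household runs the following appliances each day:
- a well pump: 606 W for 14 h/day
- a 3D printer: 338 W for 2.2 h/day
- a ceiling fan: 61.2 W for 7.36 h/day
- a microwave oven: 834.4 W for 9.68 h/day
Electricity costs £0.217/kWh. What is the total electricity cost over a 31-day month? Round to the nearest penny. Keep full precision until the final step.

£119.44

well pump: 606 W × 14 h × 31 d = 263,004 Wh = 263 kWh
3D printer: 338 W × 2.2 h × 31 d = 23,052 Wh = 23.05 kWh
ceiling fan: 61.2 W × 7.36 h × 31 d = 13,963 Wh = 13.96 kWh
microwave oven: 834.4 W × 9.68 h × 31 d = 250,387 Wh = 250.4 kWh
Total energy = 263 + 23.05 + 13.96 + 250.4 = 550.4 kWh
Cost = 550.4 kWh × £0.217 = £119.44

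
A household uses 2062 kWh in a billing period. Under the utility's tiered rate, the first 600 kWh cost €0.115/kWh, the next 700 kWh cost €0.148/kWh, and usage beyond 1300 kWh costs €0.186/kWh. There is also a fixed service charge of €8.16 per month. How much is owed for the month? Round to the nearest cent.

€322.49

First 600 kWh × €0.115 = €69.00
Next 700 kWh × €0.148 = €103.60
Remaining 762 kWh × €0.186 = €141.73
Energy charge = €314.33; + service €8.16 = €322.49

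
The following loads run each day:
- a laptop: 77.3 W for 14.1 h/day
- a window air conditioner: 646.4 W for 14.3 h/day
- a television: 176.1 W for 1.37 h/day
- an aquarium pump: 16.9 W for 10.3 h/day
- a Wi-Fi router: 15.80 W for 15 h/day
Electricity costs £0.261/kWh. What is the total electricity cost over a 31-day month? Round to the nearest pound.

£89

laptop: 77.3 W × 14.1 h × 31 d = 33,788 Wh = 33.79 kWh
window air conditioner: 646.4 W × 14.3 h × 31 d = 286,549 Wh = 286.5 kWh
television: 176.1 W × 1.37 h × 31 d = 7,479 Wh = 7.479 kWh
aquarium pump: 16.9 W × 10.3 h × 31 d = 5,396 Wh = 5.396 kWh
Wi-Fi router: 15.80 W × 15 h × 31 d = 7,347 Wh = 7.347 kWh
Total energy = 33.79 + 286.5 + 7.479 + 5.396 + 7.347 = 340.6 kWh
Cost = 340.6 kWh × £0.261 = £88.89 ≈ £89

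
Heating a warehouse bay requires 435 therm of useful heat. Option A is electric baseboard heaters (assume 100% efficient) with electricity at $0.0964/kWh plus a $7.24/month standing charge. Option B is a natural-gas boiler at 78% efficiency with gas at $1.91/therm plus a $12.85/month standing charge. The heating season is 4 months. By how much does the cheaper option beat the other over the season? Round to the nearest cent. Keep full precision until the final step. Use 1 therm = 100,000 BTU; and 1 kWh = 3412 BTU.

$141.38

Heat load = 435 therm × 100,000 = 43,500,000 BTU
Gas: input = 43,500,000 / 0.78 = 55,769,231 BTU = 557.7 therm → 557.7 × $1.91 = $1,065.19; + 4 × $12.85 standing = $1,116.59
Electric: 43,500,000 BTU / 3412 = 12,750 kWh → × $0.0964 = $1,229.02; + 4 × $7.24 standing = $1,257.98
Difference = |$1,116.59 − $1,257.98| = $141.38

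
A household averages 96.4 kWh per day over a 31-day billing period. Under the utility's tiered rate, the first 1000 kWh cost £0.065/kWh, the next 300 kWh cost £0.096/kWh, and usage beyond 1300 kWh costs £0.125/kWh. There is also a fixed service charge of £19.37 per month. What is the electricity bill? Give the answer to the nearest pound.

£324

Usage = 96.4 kWh/day × 31 days = 2988.4 kWh
First 1000 kWh × £0.065 = £65.00
Next 300 kWh × £0.096 = £28.80
Remaining 1688.4 kWh × £0.125 = £211.05
Energy charge = £304.85; + service £19.37 = £324.22 ≈ £324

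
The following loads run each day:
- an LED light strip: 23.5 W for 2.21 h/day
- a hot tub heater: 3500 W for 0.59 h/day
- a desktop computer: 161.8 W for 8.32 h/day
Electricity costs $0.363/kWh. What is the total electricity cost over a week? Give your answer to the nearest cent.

LED light strip: 23.5 W × 2.21 h × 7 d = 364 Wh = 0.3635 kWh
hot tub heater: 3500 W × 0.59 h × 7 d = 14,455 Wh = 14.46 kWh
desktop computer: 161.8 W × 8.32 h × 7 d = 9,423 Wh = 9.423 kWh
Total energy = 0.3635 + 14.46 + 9.423 = 24.24 kWh
Cost = 24.24 kWh × $0.363 = $8.80

$8.80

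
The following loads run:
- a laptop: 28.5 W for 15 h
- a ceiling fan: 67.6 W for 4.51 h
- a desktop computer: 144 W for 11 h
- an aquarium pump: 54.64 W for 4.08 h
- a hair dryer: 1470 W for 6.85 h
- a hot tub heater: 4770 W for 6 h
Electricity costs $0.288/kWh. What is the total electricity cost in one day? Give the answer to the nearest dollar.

laptop: 28.5 W × 15 h = 428 Wh = 0.4275 kWh
ceiling fan: 67.6 W × 4.51 h = 305 Wh = 0.3049 kWh
desktop computer: 144 W × 11 h = 1,584 Wh = 1.584 kWh
aquarium pump: 54.64 W × 4.08 h = 223 Wh = 0.2229 kWh
hair dryer: 1470 W × 6.85 h = 10,070 Wh = 10.07 kWh
hot tub heater: 4770 W × 6 h = 28,620 Wh = 28.62 kWh
Total energy = 0.4275 + 0.3049 + 1.584 + 0.2229 + 10.07 + 28.62 = 41.23 kWh
Cost = 41.23 kWh × $0.288 = $11.87 ≈ $12

$12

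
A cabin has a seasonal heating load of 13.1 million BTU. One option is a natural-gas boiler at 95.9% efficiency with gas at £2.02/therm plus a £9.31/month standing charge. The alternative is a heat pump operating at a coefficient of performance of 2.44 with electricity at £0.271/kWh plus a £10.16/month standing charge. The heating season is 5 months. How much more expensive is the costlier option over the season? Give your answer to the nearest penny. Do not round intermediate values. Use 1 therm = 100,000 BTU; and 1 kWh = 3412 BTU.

£154.74

Heat load = 13.1 × 10⁶ BTU = 13,100,000 BTU
Gas: input = 13,100,000 / 0.959 = 13,660,063 BTU = 136.6 therm → 136.6 × £2.02 = £275.93; + 5 × £9.31 standing = £322.48
Heat pump: 13,100,000 BTU / 3412 = 3,839 kWh heat; / 2.44 = 1,574 kWh in → × £0.271 = £426.42; + 5 × £10.16 standing = £477.22
Difference = |£322.48 − £477.22| = £154.74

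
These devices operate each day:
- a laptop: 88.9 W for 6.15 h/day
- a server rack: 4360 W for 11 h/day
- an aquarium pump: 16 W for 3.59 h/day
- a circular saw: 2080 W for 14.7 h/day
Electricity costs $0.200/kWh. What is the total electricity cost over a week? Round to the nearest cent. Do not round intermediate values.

laptop: 88.9 W × 6.15 h × 7 d = 3,827 Wh = 3.827 kWh
server rack: 4360 W × 11 h × 7 d = 335,720 Wh = 335.7 kWh
aquarium pump: 16 W × 3.59 h × 7 d = 402 Wh = 0.4021 kWh
circular saw: 2080 W × 14.7 h × 7 d = 214,032 Wh = 214 kWh
Total energy = 3.827 + 335.7 + 0.4021 + 214 = 554 kWh
Cost = 554 kWh × $0.200 = $110.80

$110.80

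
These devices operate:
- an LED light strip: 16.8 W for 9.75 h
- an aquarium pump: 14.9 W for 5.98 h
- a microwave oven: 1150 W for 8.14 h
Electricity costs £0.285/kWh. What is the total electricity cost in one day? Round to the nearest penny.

£2.74

LED light strip: 16.8 W × 9.75 h = 164 Wh = 0.1638 kWh
aquarium pump: 14.9 W × 5.98 h = 89 Wh = 0.0891 kWh
microwave oven: 1150 W × 8.14 h = 9,361 Wh = 9.361 kWh
Total energy = 0.1638 + 0.0891 + 9.361 = 9.614 kWh
Cost = 9.614 kWh × £0.285 = £2.74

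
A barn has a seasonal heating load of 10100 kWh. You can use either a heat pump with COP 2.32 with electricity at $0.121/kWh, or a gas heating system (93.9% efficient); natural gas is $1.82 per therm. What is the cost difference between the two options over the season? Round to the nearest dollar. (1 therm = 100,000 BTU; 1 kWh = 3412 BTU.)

$141

Heat load = 10100 kWh × 3412 = 34,461,200 BTU
Gas: input = 34,461,200 / 0.939 = 36,699,894 BTU = 367 therm → 367 × $1.82 = $667.94
Heat pump: 34,461,200 BTU / 3412 = 10,100 kWh heat; / 2.32 = 4,353 kWh in → × $0.121 = $526.77
Difference = |$667.94 − $526.77| = $141.17 ≈ $141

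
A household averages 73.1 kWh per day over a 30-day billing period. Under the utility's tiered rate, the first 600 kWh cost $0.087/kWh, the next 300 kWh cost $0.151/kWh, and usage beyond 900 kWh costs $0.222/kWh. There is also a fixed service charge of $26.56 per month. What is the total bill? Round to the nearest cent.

Usage = 73.1 kWh/day × 30 days = 2193 kWh
First 600 kWh × $0.087 = $52.20
Next 300 kWh × $0.151 = $45.30
Remaining 1293 kWh × $0.222 = $287.05
Energy charge = $384.55; + service $26.56 = $411.11

$411.11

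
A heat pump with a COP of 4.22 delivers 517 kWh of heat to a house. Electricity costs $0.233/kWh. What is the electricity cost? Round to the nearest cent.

$28.55

Electrical input = 517 kWh / 4.22 = 122.5 kWh
Cost = 122.5 × $0.233/kWh = $28.55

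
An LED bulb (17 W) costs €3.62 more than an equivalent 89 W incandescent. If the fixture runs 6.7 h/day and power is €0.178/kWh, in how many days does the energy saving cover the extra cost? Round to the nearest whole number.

42 days

Power saved = 89 − 17 = 72 W
Daily energy saved = 72 W × 6.7 h = 482.4 Wh = 0.4824 kWh
Daily savings = 0.4824 × €0.178 = €0.0859
Payback = €3.62 / €0.0859 per day = 42.16 days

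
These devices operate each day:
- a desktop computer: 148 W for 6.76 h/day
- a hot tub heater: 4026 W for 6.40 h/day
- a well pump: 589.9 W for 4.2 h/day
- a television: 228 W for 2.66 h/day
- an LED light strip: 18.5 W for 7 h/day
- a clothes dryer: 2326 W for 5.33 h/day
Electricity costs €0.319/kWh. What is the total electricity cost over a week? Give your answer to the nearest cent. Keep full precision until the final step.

€94.63

desktop computer: 148 W × 6.76 h × 7 d = 7,003 Wh = 7.003 kWh
hot tub heater: 4026 W × 6.40 h × 7 d = 180,365 Wh = 180.4 kWh
well pump: 589.9 W × 4.2 h × 7 d = 17,343 Wh = 17.34 kWh
television: 228 W × 2.66 h × 7 d = 4,245 Wh = 4.245 kWh
LED light strip: 18.5 W × 7 h × 7 d = 906 Wh = 0.9065 kWh
clothes dryer: 2326 W × 5.33 h × 7 d = 86,783 Wh = 86.78 kWh
Total energy = 7.003 + 180.4 + 17.34 + 4.245 + 0.9065 + 86.78 = 296.6 kWh
Cost = 296.6 kWh × €0.319 = €94.63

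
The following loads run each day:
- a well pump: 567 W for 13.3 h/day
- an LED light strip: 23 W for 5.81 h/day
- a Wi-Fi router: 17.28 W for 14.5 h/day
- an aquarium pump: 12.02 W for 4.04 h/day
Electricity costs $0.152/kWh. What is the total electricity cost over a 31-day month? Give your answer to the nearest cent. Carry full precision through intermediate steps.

well pump: 567 W × 13.3 h × 31 d = 233,774 Wh = 233.8 kWh
LED light strip: 23 W × 5.81 h × 31 d = 4,143 Wh = 4.143 kWh
Wi-Fi router: 17.28 W × 14.5 h × 31 d = 7,767 Wh = 7.767 kWh
aquarium pump: 12.02 W × 4.04 h × 31 d = 1,505 Wh = 1.505 kWh
Total energy = 233.8 + 4.143 + 7.767 + 1.505 = 247.2 kWh
Cost = 247.2 kWh × $0.152 = $37.57

$37.57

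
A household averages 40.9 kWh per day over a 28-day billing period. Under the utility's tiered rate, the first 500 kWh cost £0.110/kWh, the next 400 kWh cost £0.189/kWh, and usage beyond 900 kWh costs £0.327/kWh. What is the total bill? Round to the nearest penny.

Usage = 40.9 kWh/day × 28 days = 1145.2 kWh
First 500 kWh × £0.110 = £55.00
Next 400 kWh × £0.189 = £75.60
Remaining 245.2 kWh × £0.327 = £80.18
Total = £210.78

£210.78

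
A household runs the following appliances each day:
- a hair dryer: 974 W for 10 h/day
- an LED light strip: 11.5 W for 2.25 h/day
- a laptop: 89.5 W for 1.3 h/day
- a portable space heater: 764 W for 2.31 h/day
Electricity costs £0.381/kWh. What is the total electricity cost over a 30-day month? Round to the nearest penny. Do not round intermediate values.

£133.13

hair dryer: 974 W × 10 h × 30 d = 292,200 Wh = 292.2 kWh
LED light strip: 11.5 W × 2.25 h × 30 d = 776 Wh = 0.7762 kWh
laptop: 89.5 W × 1.3 h × 30 d = 3,491 Wh = 3.491 kWh
portable space heater: 764 W × 2.31 h × 30 d = 52,945 Wh = 52.95 kWh
Total energy = 292.2 + 0.7762 + 3.491 + 52.95 = 349.4 kWh
Cost = 349.4 kWh × £0.381 = £133.13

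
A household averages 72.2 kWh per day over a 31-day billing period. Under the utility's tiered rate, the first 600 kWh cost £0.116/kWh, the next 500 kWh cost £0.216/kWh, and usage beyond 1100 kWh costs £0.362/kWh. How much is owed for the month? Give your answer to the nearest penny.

Usage = 72.2 kWh/day × 31 days = 2238.2 kWh
First 600 kWh × £0.116 = £69.60
Next 500 kWh × £0.216 = £108.00
Remaining 1138.2 kWh × £0.362 = £412.03
Total = £589.63

£589.63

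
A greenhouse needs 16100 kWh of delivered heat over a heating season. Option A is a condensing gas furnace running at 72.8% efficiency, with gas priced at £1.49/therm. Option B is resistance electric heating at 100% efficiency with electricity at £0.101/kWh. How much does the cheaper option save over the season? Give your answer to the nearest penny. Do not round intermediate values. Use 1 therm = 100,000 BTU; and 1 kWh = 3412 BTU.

Heat load = 16100 kWh × 3412 = 54,933,200 BTU
Gas: input = 54,933,200 / 0.728 = 75,457,692 BTU = 754.6 therm → 754.6 × £1.49 = £1,124.32
Electric: 54,933,200 BTU / 3412 = 16,100 kWh → × £0.101 = £1,626.10
Difference = |£1,124.32 − £1,626.10| = £501.78

£501.78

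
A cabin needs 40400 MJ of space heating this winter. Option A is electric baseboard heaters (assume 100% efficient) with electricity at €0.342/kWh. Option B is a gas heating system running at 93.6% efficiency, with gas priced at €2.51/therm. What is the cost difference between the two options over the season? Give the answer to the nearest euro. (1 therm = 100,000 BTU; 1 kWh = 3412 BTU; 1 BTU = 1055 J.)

€2811

Heat load = 40400 MJ = 40,400,000,000 J / 1055 = 38,293,839 BTU
Gas: input = 38,293,839 / 0.936 = 40,912,221 BTU = 409.1 therm → 409.1 × €2.51 = €1,026.90
Electric: 38,293,839 BTU / 3412 = 11,220 kWh → × €0.342 = €3,838.36
Difference = |€1,026.90 − €3,838.36| = €2,811.47 ≈ €2811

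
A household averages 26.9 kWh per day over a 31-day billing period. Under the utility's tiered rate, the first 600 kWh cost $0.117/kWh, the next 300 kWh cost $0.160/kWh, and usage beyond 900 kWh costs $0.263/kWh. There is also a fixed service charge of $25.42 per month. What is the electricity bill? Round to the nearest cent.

Usage = 26.9 kWh/day × 31 days = 833.9 kWh
First 600 kWh × $0.117 = $70.20
Next 233.9 kWh × $0.160 = $37.42
Remaining tier: 0 kWh (not reached)
Energy charge = $107.62; + service $25.42 = $133.04

$133.04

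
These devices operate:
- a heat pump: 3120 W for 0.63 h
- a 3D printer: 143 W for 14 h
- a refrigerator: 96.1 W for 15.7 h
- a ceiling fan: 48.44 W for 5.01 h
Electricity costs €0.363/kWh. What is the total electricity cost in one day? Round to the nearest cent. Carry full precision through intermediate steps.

heat pump: 3120 W × 0.63 h = 1,966 Wh = 1.966 kWh
3D printer: 143 W × 14 h = 2,002 Wh = 2.002 kWh
refrigerator: 96.1 W × 15.7 h = 1,509 Wh = 1.509 kWh
ceiling fan: 48.44 W × 5.01 h = 243 Wh = 0.2427 kWh
Total energy = 1.966 + 2.002 + 1.509 + 0.2427 = 5.719 kWh
Cost = 5.719 kWh × €0.363 = €2.08

€2.08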